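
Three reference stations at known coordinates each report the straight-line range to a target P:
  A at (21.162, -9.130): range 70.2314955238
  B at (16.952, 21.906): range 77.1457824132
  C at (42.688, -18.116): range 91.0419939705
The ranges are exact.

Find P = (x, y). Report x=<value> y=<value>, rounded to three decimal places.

eq1: (x − 21.162)² + (y + 9.130)² = 70.2314955238²
eq2: (x − 16.952)² + (y − 21.906)² = 77.1457824132²
eq3: (x − 42.688)² + (y + 18.116)² = 91.0419939705²
eq2−eq3, eq2−eq1 (x²,y² cancel):
  51.472·x − 80.044·y = -953.961262
  8.420·x − 62.072·y = 782.952785
det = 51.472·-62.072 − -80.044·8.420 = -2520.999504
x = (-953.961262·-62.072 − -80.044·782.952785) / -2520.999504 = -48.347870
y = (51.472·782.952785 − -953.961262·8.420) / -2520.999504 = -19.171959

x=-48.348 y=-19.172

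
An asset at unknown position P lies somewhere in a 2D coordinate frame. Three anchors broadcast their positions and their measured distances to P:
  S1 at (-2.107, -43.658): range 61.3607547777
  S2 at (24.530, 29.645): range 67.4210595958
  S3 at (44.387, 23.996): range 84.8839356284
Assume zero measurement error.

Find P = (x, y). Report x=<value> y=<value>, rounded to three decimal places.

eq1: (x + 2.107)² + (y + 43.658)² = 61.3607547777²
eq2: (x − 24.530)² + (y − 29.645)² = 67.4210595958²
eq3: (x − 44.387)² + (y − 23.996)² = 84.8839356284²
eq2−eq1, eq2−eq3 (x²,y² cancel):
  -53.274·x − 146.606·y = 1210.370538
  39.714·x − 11.298·y = -1594.216391
det = -53.274·-11.298 − -146.606·39.714 = 6424.200336
x = (1210.370538·-11.298 − -146.606·-1594.216391) / 6424.200336 = -38.510078
y = (-53.274·-1594.216391 − 1210.370538·39.714) / 6424.200336 = 5.737933

x=-38.510 y=5.738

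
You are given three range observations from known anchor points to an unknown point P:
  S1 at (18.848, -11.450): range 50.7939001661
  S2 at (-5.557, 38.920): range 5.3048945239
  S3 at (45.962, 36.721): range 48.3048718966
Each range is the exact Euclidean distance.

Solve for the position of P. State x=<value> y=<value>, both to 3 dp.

x=-2.302 y=34.731

eq1: (x − 18.848)² + (y + 11.450)² = 50.7939001661²
eq2: (x + 5.557)² + (y − 38.920)² = 5.3048945239²
eq3: (x − 45.962)² + (y − 36.721)² = 48.3048718966²
eq3−eq1, eq3−eq2 (x²,y² cancel):
  -54.228·x − 96.342·y = -3221.247326
  -103.038·x + 4.398·y = 389.928107
det = -54.228·4.398 − -96.342·-103.038 = -10165.381740
x = (-3221.247326·4.398 − -96.342·389.928107) / -10165.381740 = -2.301872
y = (-54.228·389.928107 − -3221.247326·-103.038) / -10165.381740 = 34.731200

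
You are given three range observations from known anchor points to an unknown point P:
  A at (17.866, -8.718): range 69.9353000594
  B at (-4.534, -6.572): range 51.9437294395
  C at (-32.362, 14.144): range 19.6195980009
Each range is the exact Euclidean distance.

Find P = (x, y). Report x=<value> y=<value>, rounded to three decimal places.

eq1: (x − 17.866)² + (y + 8.718)² = 69.9353000594²
eq2: (x + 4.534)² + (y + 6.572)² = 51.9437294395²
eq3: (x + 32.362)² + (y − 14.144)² = 19.6195980009²
eq1−eq3, eq1−eq2 (x²,y² cancel):
  -100.456·x + 45.724·y = 5358.171869
  -44.800·x + 4.292·y = 1861.346026
det = -100.456·4.292 − 45.724·-44.800 = 1617.278048
x = (5358.171869·4.292 − 45.724·1861.346026) / 1617.278048 = -38.404597
y = (-100.456·1861.346026 − 5358.171869·-44.800) / 1617.278048 = 32.809895

x=-38.405 y=32.810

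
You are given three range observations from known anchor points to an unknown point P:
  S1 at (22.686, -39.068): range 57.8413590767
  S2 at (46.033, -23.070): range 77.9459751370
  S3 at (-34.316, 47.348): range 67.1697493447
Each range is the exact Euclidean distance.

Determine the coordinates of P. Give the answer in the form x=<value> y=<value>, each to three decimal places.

x=-31.843 y=-19.776

eq1: (x − 22.686)² + (y + 39.068)² = 57.8413590767²
eq2: (x − 46.033)² + (y + 23.070)² = 77.9459751370²
eq3: (x + 34.316)² + (y − 47.348)² = 67.1697493447²
eq3−eq2, eq3−eq1 (x²,y² cancel):
  160.698·x − 140.836·y = -2331.958784
  114.004·x − 172.832·y = -212.305333
det = 160.698·-172.832 − -140.836·114.004 = -11717.889392
x = (-2331.958784·-172.832 − -140.836·-212.305333) / -11717.889392 = -31.843351
y = (160.698·-212.305333 − -2331.958784·114.004) / -11717.889392 = -19.776222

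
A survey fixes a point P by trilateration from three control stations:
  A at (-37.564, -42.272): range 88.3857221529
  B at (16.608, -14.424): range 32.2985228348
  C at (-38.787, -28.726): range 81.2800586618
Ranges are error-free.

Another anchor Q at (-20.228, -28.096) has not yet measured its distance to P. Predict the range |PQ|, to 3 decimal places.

eq1: (x + 37.564)² + (y + 42.272)² = 88.3857221529²
eq2: (x − 16.608)² + (y + 14.424)² = 32.2985228348²
eq3: (x + 38.787)² + (y + 28.726)² = 81.2800586618²
eq2−eq3, eq2−eq1 (x²,y² cancel):
  -110.790·x − 28.604·y = -3717.516354
  -108.344·x − 55.696·y = -4054.742663
det = -110.790·-55.696 − -28.604·-108.344 = 3071.488064
x = (-3717.516354·-55.696 − -28.604·-4054.742663) / 3071.488064 = 29.649776
y = (-110.790·-4054.742663 − -3717.516354·-108.344) / 3071.488064 = 15.124378
|P − Q| = √((29.649776 − -20.228)² + (15.124378 − -28.096)²) = 65.998436

65.998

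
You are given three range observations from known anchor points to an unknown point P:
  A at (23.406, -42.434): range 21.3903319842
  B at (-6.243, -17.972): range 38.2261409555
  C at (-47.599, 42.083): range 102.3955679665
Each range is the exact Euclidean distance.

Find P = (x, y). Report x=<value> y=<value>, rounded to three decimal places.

eq1: (x − 23.406)² + (y + 42.434)² = 21.3903319842²
eq2: (x + 6.243)² + (y + 17.972)² = 38.2261409555²
eq3: (x + 47.599)² + (y − 42.083)² = 102.3955679665²
eq3−eq2, eq3−eq1 (x²,y² cancel):
  82.712·x − 120.110·y = 5348.938630
  142.010·x − 169.034·y = 8339.147539
det = 82.712·-169.034 − -120.110·142.010 = 3075.680892
x = (5348.938630·-169.034 − -120.110·8339.147539) / 3075.680892 = 31.688111
y = (82.712·8339.147539 − 5348.938630·142.010) / 3075.680892 = -22.712110

x=31.688 y=-22.712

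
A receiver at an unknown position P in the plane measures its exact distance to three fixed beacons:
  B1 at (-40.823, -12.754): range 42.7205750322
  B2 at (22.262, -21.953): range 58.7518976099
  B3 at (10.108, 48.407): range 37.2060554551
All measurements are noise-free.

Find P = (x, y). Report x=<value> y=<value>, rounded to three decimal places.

eq1: (x + 40.823)² + (y + 12.754)² = 42.7205750322²
eq2: (x − 22.262)² + (y + 21.953)² = 58.7518976099²
eq3: (x − 10.108)² + (y − 48.407)² = 37.2060554551²
eq2−eq3, eq2−eq1 (x²,y² cancel):
  -24.308·x + 140.720·y = 3535.373370
  -126.170·x + 18.398·y = 2478.388934
det = -24.308·18.398 − 140.720·-126.170 = 17307.423816
x = (3535.373370·18.398 − 140.720·2478.388934) / 17307.423816 = -16.392682
y = (-24.308·2478.388934 − 3535.373370·-126.170) / 17307.423816 = 22.291786

x=-16.393 y=22.292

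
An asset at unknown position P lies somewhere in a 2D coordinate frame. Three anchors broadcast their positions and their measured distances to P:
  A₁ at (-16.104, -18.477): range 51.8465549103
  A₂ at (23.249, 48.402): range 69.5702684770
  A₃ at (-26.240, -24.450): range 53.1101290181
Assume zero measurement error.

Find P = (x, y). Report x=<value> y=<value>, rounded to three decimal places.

eq1: (x + 16.104)² + (y + 18.477)² = 51.8465549103²
eq2: (x − 23.249)² + (y − 48.402)² = 69.5702684770²
eq3: (x + 26.240)² + (y + 24.450)² = 53.1101290181²
eq3−eq2, eq3−eq1 (x²,y² cancel):
  98.978·x + 145.704·y = -422.406947
  20.272·x + 11.946·y = -552.981207
det = 98.978·11.946 − 145.704·20.272 = -1771.320300
x = (-422.406947·11.946 − 145.704·-552.981207) / -1771.320300 = -42.637969
y = (98.978·-552.981207 − -422.406947·20.272) / -1771.320300 = 26.065269

x=-42.638 y=26.065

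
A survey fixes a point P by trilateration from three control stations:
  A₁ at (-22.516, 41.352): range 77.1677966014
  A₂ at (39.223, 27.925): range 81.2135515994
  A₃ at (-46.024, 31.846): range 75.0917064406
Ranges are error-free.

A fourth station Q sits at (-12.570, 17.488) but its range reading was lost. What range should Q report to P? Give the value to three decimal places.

eq1: (x + 22.516)² + (y − 41.352)² = 77.1677966014²
eq2: (x − 39.223)² + (y − 27.925)² = 81.2135515994²
eq3: (x + 46.024)² + (y − 31.846)² = 75.0917064406²
eq3−eq1, eq3−eq2 (x²,y² cancel):
  47.016·x + 19.012·y = -1231.522588
  170.494·x − 7.842·y = -1771.003525
det = 47.016·-7.842 − 19.012·170.494 = -3610.131400
x = (-1231.522588·-7.842 − 19.012·-1771.003525) / -3610.131400 = -12.001757
y = (47.016·-1771.003525 − -1231.522588·170.494) / -3610.131400 = -35.096149
|P − Q| = √((-12.001757 − -12.570)² + (-35.096149 − 17.488)²) = 52.587219

52.587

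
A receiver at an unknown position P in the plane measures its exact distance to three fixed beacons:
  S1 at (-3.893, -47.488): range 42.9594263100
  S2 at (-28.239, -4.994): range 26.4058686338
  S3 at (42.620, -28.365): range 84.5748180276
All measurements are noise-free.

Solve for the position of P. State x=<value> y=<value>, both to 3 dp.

eq1: (x + 3.893)² + (y + 47.488)² = 42.9594263100²
eq2: (x + 28.239)² + (y + 4.994)² = 26.4058686338²
eq3: (x − 42.620)² + (y + 28.365)² = 84.5748180276²
eq2−eq3, eq2−eq1 (x²,y² cancel):
  141.718·x − 46.742·y = -4656.973478
  48.692·x − 84.988·y = 299.642025
det = 141.718·-84.988 − -46.742·48.692 = -9768.367920
x = (-4656.973478·-84.988 − -46.742·299.642025) / -9768.367920 = -41.950993
y = (141.718·299.642025 − -4656.973478·48.692) / -9768.367920 = -27.560594

x=-41.951 y=-27.561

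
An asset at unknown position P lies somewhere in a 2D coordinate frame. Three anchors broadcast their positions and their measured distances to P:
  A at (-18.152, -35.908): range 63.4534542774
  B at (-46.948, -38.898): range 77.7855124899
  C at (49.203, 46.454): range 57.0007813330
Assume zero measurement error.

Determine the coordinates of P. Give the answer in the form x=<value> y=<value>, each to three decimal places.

eq1: (x + 18.152)² + (y + 35.908)² = 63.4534542774²
eq2: (x + 46.948)² + (y + 38.898)² = 77.7855124899²
eq3: (x − 49.203)² + (y − 46.454)² = 57.0007813330²
eq1−eq3, eq1−eq2 (x²,y² cancel):
  134.710·x + 164.724·y = 3737.281544
  -57.592·x − 5.980·y = 74.044446
det = 134.710·-5.980 − 164.724·-57.592 = 8681.218808
x = (3737.281544·-5.980 − 164.724·74.044446) / 8681.218808 = -3.979377
y = (134.710·74.044446 − 3737.281544·-57.592) / 8681.218808 = 25.942446

x=-3.979 y=25.942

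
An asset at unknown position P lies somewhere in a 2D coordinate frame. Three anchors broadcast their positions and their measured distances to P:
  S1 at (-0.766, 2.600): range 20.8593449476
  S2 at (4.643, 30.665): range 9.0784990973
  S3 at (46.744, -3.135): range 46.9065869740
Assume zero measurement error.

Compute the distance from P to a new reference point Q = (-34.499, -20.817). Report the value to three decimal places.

eq1: (x + 0.766)² + (y − 2.600)² = 20.8593449476²
eq2: (x − 4.643)² + (y − 30.665)² = 9.0784990973²
eq3: (x − 46.744)² + (y + 3.135)² = 46.9065869740²
eq1−eq2, eq1−eq3 (x²,y² cancel):
  10.818·x + 56.130·y = 1307.246044
  95.020·x − 11.470·y = 422.367375
det = 10.818·-11.470 − 56.130·95.020 = -5457.555060
x = (1307.246044·-11.470 − 56.130·422.367375) / -5457.555060 = 7.091379
y = (10.818·422.367375 − 1307.246044·95.020) / -5457.555060 = 21.922884
|P − Q| = √((7.091379 − -34.499)² + (21.922884 − -20.817)²) = 59.636041

59.636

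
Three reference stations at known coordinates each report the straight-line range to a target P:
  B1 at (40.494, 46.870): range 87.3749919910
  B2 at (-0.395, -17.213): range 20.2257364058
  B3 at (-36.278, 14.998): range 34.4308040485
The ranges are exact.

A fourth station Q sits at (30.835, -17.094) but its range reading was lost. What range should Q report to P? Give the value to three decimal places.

eq1: (x − 40.494)² + (y − 46.870)² = 87.3749919910²
eq2: (x + 0.395)² + (y + 17.213)² = 20.2257364058²
eq3: (x + 36.278)² + (y − 14.998)² = 34.4308040485²
eq1−eq3, eq1−eq2 (x²,y² cancel):
  -153.544·x − 63.744·y = 4153.381310
  -81.778·x − 128.166·y = 3685.191270
det = -153.544·-128.166 − -63.744·-81.778 = 14466.263472
x = (4153.381310·-128.166 − -63.744·3685.191270) / 14466.263472 = -20.559105
y = (-153.544·3685.191270 − 4153.381310·-81.778) / 14466.263472 = -15.635260
|P − Q| = √((-20.559105 − 30.835)² + (-15.635260 − -17.094)²) = 51.414803

51.415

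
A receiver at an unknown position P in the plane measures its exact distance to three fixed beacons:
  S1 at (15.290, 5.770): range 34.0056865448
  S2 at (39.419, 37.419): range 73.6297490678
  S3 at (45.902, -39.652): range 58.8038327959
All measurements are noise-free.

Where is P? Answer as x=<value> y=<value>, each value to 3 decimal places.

eq1: (x − 15.290)² + (y − 5.770)² = 34.0056865448²
eq2: (x − 39.419)² + (y − 37.419)² = 73.6297490678²
eq3: (x − 45.902)² + (y + 39.652)² = 58.8038327959²
eq3−eq1, eq3−eq2 (x²,y² cancel):
  -61.224·x + 90.844·y = -1110.693674
  -12.966·x + 154.142·y = -2688.684782
det = -61.224·154.142 − 90.844·-12.966 = -8259.306504
x = (-1110.693674·154.142 − 90.844·-2688.684782) / -8259.306504 = -8.844125
y = (-61.224·-2688.684782 − -1110.693674·-12.966) / -8259.306504 = -18.186852

x=-8.844 y=-18.187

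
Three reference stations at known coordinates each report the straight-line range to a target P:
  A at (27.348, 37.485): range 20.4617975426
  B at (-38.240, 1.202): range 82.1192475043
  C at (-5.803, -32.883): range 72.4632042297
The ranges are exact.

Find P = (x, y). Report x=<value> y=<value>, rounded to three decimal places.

eq1: (x − 27.348)² + (y − 37.485)² = 20.4617975426²
eq2: (x + 38.240)² + (y − 1.202)² = 82.1192475043²
eq3: (x + 5.803)² + (y + 32.883)² = 72.4632042297²
eq3−eq2, eq3−eq1 (x²,y² cancel):
  -64.874·x + 68.170·y = -1143.878937
  66.302·x + 140.736·y = 5870.302640
det = -64.874·140.736 − 68.170·66.302 = -13649.914604
x = (-1143.878937·140.736 − 68.170·5870.302640) / -13649.914604 = 41.111135
y = (-64.874·5870.302640 − -1143.878937·66.302) / -13649.914604 = 22.343623

x=41.111 y=22.344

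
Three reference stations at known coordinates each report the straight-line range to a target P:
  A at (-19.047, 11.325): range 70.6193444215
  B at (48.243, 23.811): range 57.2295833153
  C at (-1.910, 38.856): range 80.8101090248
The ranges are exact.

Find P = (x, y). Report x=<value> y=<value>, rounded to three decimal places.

eq1: (x + 19.047)² + (y − 11.325)² = 70.6193444215²
eq2: (x − 48.243)² + (y − 23.811)² = 57.2295833153²
eq3: (x + 1.910)² + (y − 38.856)² = 80.8101090248²
eq3−eq2, eq3−eq1 (x²,y² cancel):
  100.306·x − 30.090·y = 4635.962448
  -34.274·x − 55.062·y = 520.788912
det = 100.306·-55.062 − -30.090·-34.274 = -6554.353632
x = (4635.962448·-55.062 − -30.090·520.788912) / -6554.353632 = 36.555065
y = (100.306·520.788912 − 4635.962448·-34.274) / -6554.353632 = -32.212365

x=36.555 y=-32.212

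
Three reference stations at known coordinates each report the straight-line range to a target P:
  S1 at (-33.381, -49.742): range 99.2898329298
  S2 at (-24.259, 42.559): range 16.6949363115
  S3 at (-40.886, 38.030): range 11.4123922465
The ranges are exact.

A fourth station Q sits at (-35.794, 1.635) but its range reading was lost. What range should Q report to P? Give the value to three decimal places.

47.868

eq1: (x + 33.381)² + (y + 49.742)² = 99.2898329298²
eq2: (x + 24.259)² + (y − 42.559)² = 16.6949363115²
eq3: (x + 40.886)² + (y − 38.030)² = 11.4123922465²
eq1−eq3, eq1−eq2 (x²,y² cancel):
  -15.010·x + 175.544·y = 9257.616397
  18.244·x + 184.602·y = 8390.959862
det = -15.010·184.602 − 175.544·18.244 = -5973.500756
x = (9257.616397·184.602 − 175.544·8390.959862) / -5973.500756 = -39.506456
y = (-15.010·8390.959862 − 9257.616397·18.244) / -5973.500756 = 49.358705
|P − Q| = √((-39.506456 − -35.794)² + (49.358705 − 1.635)²) = 47.867884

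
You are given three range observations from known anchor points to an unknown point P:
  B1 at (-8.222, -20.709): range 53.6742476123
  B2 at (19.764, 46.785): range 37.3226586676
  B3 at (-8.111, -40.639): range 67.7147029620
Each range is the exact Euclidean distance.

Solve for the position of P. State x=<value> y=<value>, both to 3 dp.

eq1: (x + 8.222)² + (y + 20.709)² = 53.6742476123²
eq2: (x − 19.764)² + (y − 46.785)² = 37.3226586676²
eq3: (x + 8.111)² + (y + 40.639)² = 67.7147029620²
eq2−eq3, eq2−eq1 (x²,y² cancel):
  -55.750·x − 174.848·y = -4054.435426
  -55.972·x − 134.988·y = -3570.931963
det = -55.750·-134.988 − -174.848·-55.972 = -2261.011256
x = (-4054.435426·-134.988 − -174.848·-3570.931963) / -2261.011256 = 34.086598
y = (-55.750·-3570.931963 − -4054.435426·-55.972) / -2261.011256 = 12.319887

x=34.087 y=12.320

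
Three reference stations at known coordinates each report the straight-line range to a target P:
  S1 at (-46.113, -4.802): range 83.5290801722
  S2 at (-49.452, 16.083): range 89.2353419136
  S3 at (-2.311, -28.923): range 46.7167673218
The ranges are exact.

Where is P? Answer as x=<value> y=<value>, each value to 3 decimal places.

eq1: (x + 46.113)² + (y + 4.802)² = 83.5290801722²
eq2: (x + 49.452)² + (y − 16.083)² = 89.2353419136²
eq3: (x + 2.311)² + (y + 28.923)² = 46.7167673218²
eq1−eq3, eq1−eq2 (x²,y² cancel):
  87.604·x − 48.242·y = 3487.063562
  -6.678·x + 41.770·y = -431.143792
det = 87.604·41.770 − -48.242·-6.678 = 3337.059004
x = (3487.063562·41.770 − -48.242·-431.143792) / 3337.059004 = 37.414803
y = (87.604·-431.143792 − 3487.063562·-6.678) / 3337.059004 = -4.340142

x=37.415 y=-4.340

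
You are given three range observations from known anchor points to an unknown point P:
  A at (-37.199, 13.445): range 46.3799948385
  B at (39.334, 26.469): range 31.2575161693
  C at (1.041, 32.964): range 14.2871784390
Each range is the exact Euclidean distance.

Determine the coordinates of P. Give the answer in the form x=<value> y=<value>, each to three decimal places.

eq1: (x + 37.199)² + (y − 13.445)² = 46.3799948385²
eq2: (x − 39.334)² + (y − 26.469)² = 31.2575161693²
eq3: (x − 1.041)² + (y − 32.964)² = 14.2871784390²
eq3−eq2, eq3−eq1 (x²,y² cancel):
  76.586·x − 12.990·y = 387.153691
  -76.480·x − 39.038·y = -1470.155804
det = 76.586·-39.038 − -12.990·-76.480 = -3983.239468
x = (387.153691·-39.038 − -12.990·-1470.155804) / -3983.239468 = 8.588745
y = (76.586·-1470.155804 − 387.153691·-76.480) / -3983.239468 = 20.833254

x=8.589 y=20.833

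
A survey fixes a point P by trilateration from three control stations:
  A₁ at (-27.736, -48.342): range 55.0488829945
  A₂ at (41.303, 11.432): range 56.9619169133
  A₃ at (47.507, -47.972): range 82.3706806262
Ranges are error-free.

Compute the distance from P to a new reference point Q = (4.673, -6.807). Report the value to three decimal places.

eq1: (x + 27.736)² + (y + 48.342)² = 55.0488829945²
eq2: (x − 41.303)² + (y − 11.432)² = 56.9619169133²
eq3: (x − 47.507)² + (y + 47.972)² = 82.3706806262²
eq2−eq1, eq2−eq3 (x²,y² cancel):
  -138.078·x − 119.548·y = 1483.886686
  12.408·x − 118.808·y = -818.669648
det = -138.078·-118.808 − -119.548·12.408 = 17888.122608
x = (1483.886686·-118.808 − -119.548·-818.669648) / 17888.122608 = -15.326814
y = (-138.078·-818.669648 − 1483.886686·12.408) / 17888.122608 = 5.290002
|P − Q| = √((-15.326814 − 4.673)² + (5.290002 − -6.807)²) = 23.373703

23.374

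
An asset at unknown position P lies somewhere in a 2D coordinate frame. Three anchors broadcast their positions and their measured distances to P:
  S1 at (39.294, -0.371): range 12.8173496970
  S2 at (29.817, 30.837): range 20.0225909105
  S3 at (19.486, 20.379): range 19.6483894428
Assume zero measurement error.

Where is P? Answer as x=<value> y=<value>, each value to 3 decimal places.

eq1: (x − 39.294)² + (y + 0.371)² = 12.8173496970²
eq2: (x − 29.817)² + (y − 30.837)² = 20.0225909105²
eq3: (x − 19.486)² + (y − 20.379)² = 19.6483894428²
eq3−eq2, eq3−eq1 (x²,y² cancel):
  20.662·x + 20.916·y = 1030.121282
  39.616·x − 41.500·y = 970.922994
det = 20.662·-41.500 − 20.916·39.616 = -1686.081256
x = (1030.121282·-41.500 − 20.916·970.922994) / -1686.081256 = 37.399063
y = (20.662·970.922994 − 1030.121282·39.616) / -1686.081256 = 12.305501

x=37.399 y=12.306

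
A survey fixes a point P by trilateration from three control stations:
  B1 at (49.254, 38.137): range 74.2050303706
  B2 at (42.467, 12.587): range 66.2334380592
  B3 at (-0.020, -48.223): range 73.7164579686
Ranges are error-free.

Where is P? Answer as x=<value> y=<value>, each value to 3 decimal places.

eq1: (x − 49.254)² + (y − 38.137)² = 74.2050303706²
eq2: (x − 42.467)² + (y − 12.587)² = 66.2334380592²
eq3: (x + 0.020)² + (y + 48.223)² = 73.7164579686²
eq1−eq3, eq1−eq2 (x²,y² cancel):
  -98.548·x − 172.720·y = -1482.658799
  -13.574·x − 51.100·y = -798.990412
det = -98.548·-51.100 − -172.720·-13.574 = 2691.301520
x = (-1482.658799·-51.100 − -172.720·-798.990412) / 2691.301520 = -23.125525
y = (-98.548·-798.990412 − -1482.658799·-13.574) / 2691.301520 = 21.778792

x=-23.126 y=21.779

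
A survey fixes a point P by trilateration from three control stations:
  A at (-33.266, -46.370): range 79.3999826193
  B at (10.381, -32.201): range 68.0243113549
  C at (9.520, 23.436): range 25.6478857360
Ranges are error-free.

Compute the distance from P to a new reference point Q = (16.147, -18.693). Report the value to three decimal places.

58.575

eq1: (x + 33.266)² + (y + 46.370)² = 79.3999826193²
eq2: (x − 10.381)² + (y + 32.201)² = 68.0243113549²
eq3: (x − 9.520)² + (y − 23.436)² = 25.6478857360²
eq2−eq3, eq2−eq1 (x²,y² cancel):
  -1.722·x + 111.274·y = 3464.699827
  -87.294·x − 28.338·y = 435.083789
det = -1.722·-28.338 − 111.274·-87.294 = 9762.350592
x = (3464.699827·-28.338 − 111.274·435.083789) / 9762.350592 = -15.016484
y = (-1.722·435.083789 − 3464.699827·-87.294) / 9762.350592 = 30.904267
|P − Q| = √((-15.016484 − 16.147)² + (30.904267 − -18.693)²) = 58.575179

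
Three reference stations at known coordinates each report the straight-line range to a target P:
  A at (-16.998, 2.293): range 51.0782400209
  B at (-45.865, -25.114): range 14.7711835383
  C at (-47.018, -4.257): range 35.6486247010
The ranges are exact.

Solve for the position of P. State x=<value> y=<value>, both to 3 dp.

x=-45.808 y=-39.885

eq1: (x + 16.998)² + (y − 2.293)² = 51.0782400209²
eq2: (x + 45.865)² + (y + 25.114)² = 14.7711835383²
eq3: (x + 47.018)² + (y + 4.257)² = 35.6486247010²
eq3−eq1, eq3−eq2 (x²,y² cancel):
  60.040·x + 13.100·y = -3272.786681
  2.306·x − 41.714·y = 1558.133428
det = 60.040·-41.714 − 13.100·2.306 = -2534.717160
x = (-3272.786681·-41.714 − 13.100·1558.133428) / -2534.717160 = -45.807665
y = (60.040·1558.133428 − -3272.786681·2.306) / -2534.717160 = -39.885072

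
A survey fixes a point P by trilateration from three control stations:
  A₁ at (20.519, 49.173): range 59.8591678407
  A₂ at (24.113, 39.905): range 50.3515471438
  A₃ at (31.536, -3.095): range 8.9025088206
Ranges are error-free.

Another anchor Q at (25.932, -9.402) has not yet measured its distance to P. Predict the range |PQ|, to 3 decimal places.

eq1: (x − 20.519)² + (y − 49.173)² = 59.8591678407²
eq2: (x − 24.113)² + (y − 39.905)² = 50.3515471438²
eq3: (x − 31.536)² + (y + 3.095)² = 8.9025088206²
eq1−eq3, eq1−eq2 (x²,y² cancel):
  22.034·x − 104.536·y = 1668.950342
  7.188·x − 18.536·y = 382.674179
det = 22.034·-18.536 − -104.536·7.188 = 342.982544
x = (1668.950342·-18.536 − -104.536·382.674179) / 342.982544 = 26.437393
y = (22.034·382.674179 − 1668.950342·7.188) / 342.982544 = -10.392868
|P − Q| = √((26.437393 − 25.932)² + (-10.392868 − -9.402)²) = 1.112313

1.112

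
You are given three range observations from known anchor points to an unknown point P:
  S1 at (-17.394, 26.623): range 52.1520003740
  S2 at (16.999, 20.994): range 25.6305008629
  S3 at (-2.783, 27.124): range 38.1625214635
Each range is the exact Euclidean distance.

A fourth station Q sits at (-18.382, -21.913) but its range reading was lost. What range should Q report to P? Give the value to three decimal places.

81.234

eq1: (x + 17.394)² + (y − 26.623)² = 52.1520003740²
eq2: (x − 16.999)² + (y − 20.994)² = 25.6305008629²
eq3: (x + 2.783)² + (y − 27.124)² = 38.1625214635²
eq3−eq1, eq3−eq2 (x²,y² cancel):
  -29.222·x − 1.002·y = -995.574199
  39.564·x − 12.260·y = 785.713042
det = -29.222·-12.260 − -1.002·39.564 = 397.904848
x = (-995.574199·-12.260 − -1.002·785.713042) / 397.904848 = 32.653596
y = (-29.222·785.713042 − -995.574199·39.564) / 397.904848 = 41.288241
|P − Q| = √((32.653596 − -18.382)² + (41.288241 − -21.913)²) = 81.234407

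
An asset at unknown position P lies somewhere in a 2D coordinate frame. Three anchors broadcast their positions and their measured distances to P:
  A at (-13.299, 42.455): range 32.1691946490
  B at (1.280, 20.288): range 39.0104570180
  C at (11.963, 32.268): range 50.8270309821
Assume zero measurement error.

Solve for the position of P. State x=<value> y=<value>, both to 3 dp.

eq1: (x + 13.299)² + (y − 42.455)² = 32.1691946490²
eq2: (x − 1.280)² + (y − 20.288)² = 39.0104570180²
eq3: (x − 11.963)² + (y − 32.268)² = 50.8270309821²
eq3−eq2, eq3−eq1 (x²,y² cancel):
  -21.366·x − 23.960·y = 290.475473
  -50.524·x + 20.374·y = 2343.483227
det = -21.366·20.374 − -23.960·-50.524 = -1645.865924
x = (290.475473·20.374 − -23.960·2343.483227) / -1645.865924 = -37.711459
y = (-21.366·2343.483227 − 290.475473·-50.524) / -1645.865924 = 21.505324

x=-37.711 y=21.505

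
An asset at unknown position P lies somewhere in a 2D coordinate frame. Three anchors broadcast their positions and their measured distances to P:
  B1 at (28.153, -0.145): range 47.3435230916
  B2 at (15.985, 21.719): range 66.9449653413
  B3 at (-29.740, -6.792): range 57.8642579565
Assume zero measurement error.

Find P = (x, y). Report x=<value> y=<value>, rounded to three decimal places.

x=13.555 y=-45.182

eq1: (x − 28.153)² + (y + 0.145)² = 47.3435230916²
eq2: (x − 15.985)² + (y − 21.719)² = 66.9449653413²
eq3: (x + 29.740)² + (y + 6.792)² = 57.8642579565²
eq3−eq1, eq3−eq2 (x²,y² cancel):
  115.786·x + 13.294·y = 968.876740
  91.450·x + 57.022·y = -1336.719714
det = 115.786·57.022 − 13.294·91.450 = 5386.612992
x = (968.876740·57.022 − 13.294·-1336.719714) / 5386.612992 = 13.555390
y = (115.786·-1336.719714 − 968.876740·91.450) / 5386.612992 = -45.181862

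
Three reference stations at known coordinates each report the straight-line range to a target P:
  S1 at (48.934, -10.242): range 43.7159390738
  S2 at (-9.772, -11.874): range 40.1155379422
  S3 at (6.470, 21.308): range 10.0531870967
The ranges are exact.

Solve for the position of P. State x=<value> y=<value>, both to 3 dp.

eq1: (x − 48.934)² + (y + 10.242)² = 43.7159390738²
eq2: (x + 9.772)² + (y + 11.874)² = 40.1155379422²
eq3: (x − 6.470)² + (y − 21.308)² = 10.0531870967²
eq3−eq1, eq3−eq2 (x²,y² cancel):
  84.928·x − 63.100·y = 193.526398
  -32.484·x − 66.364·y = -1767.597718
det = 84.928·-66.364 − -63.100·-32.484 = -7685.902192
x = (193.526398·-66.364 − -63.100·-1767.597718) / -7685.902192 = 16.182694
y = (84.928·-1767.597718 − 193.526398·-32.484) / -7685.902192 = 18.713747

x=16.183 y=18.714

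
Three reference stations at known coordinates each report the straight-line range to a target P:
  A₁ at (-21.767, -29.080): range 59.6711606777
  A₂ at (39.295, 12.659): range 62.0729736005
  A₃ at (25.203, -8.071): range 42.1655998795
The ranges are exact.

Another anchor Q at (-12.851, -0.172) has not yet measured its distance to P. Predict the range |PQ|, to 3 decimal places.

eq1: (x + 21.767)² + (y + 29.080)² = 59.6711606777²
eq2: (x − 39.295)² + (y − 12.659)² = 62.0729736005²
eq3: (x − 25.203)² + (y + 8.071)² = 42.1655998795²
eq1−eq2, eq1−eq3 (x²,y² cancel):
  122.124·x + 83.478·y = 92.491982
  93.940·x + 42.018·y = 1163.593164
det = 122.124·42.018 − 83.478·93.940 = -2710.517088
x = (92.491982·42.018 − 83.478·1163.593164) / -2710.517088 = 34.402330
y = (122.124·1163.593164 − 92.491982·93.940) / -2710.517088 = -49.220850
|P − Q| = √((34.402330 − -12.851)² + (-49.220850 − -0.172)²) = 68.107759

68.108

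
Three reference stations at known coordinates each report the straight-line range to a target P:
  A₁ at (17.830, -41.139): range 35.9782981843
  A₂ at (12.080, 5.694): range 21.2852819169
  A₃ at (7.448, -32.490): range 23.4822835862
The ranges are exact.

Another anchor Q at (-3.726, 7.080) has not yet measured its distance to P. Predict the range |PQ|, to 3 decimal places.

17.979

eq1: (x − 17.830)² + (y + 41.139)² = 35.9782981843²
eq2: (x − 12.080)² + (y − 5.694)² = 21.2852819169²
eq3: (x − 7.448)² + (y + 32.490)² = 23.4822835862²
eq2−eq1, eq2−eq3 (x²,y² cancel):
  11.500·x − 93.666·y = 990.603471
  -9.264·x − 76.368·y = 834.370352
det = 11.500·-76.368 − -93.666·-9.264 = -1745.953824
x = (990.603471·-76.368 − -93.666·834.370352) / -1745.953824 = -1.432872
y = (11.500·834.370352 − 990.603471·-9.264) / -1745.953824 = -10.751836
|P − Q| = √((-1.432872 − -3.726)² + (-10.751836 − 7.080)²) = 17.978677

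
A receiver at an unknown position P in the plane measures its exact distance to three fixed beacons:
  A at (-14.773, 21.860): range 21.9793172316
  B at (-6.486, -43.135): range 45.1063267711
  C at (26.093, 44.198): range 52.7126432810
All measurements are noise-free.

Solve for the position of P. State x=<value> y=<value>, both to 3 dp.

x=-5.443 y=1.959

eq1: (x + 14.773)² + (y − 21.860)² = 21.9793172316²
eq2: (x + 6.486)² + (y + 43.135)² = 45.1063267711²
eq3: (x − 26.093)² + (y − 44.198)² = 52.7126432810²
eq3−eq1, eq3−eq2 (x²,y² cancel):
  -81.732·x − 44.676·y = 357.325652
  -65.158·x − 174.666·y = 12.430615
det = -81.732·-174.666 − -44.676·-65.158 = 11364.802704
x = (357.325652·-174.666 − -44.676·12.430615) / 11364.802704 = -5.442883
y = (-81.732·12.430615 − 357.325652·-65.158) / 11364.802704 = 1.959264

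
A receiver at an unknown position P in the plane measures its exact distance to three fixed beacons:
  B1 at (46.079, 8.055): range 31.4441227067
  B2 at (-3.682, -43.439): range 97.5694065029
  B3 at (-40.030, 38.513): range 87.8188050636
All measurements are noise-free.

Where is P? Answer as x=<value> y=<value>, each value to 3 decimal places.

eq1: (x − 46.079)² + (y − 8.055)² = 31.4441227067²
eq2: (x + 3.682)² + (y + 43.439)² = 97.5694065029²
eq3: (x + 40.030)² + (y − 38.513)² = 87.8188050636²
eq2−eq3, eq2−eq1 (x²,y² cancel):
  -72.696·x + 163.904·y = 2992.794787
  99.522·x + 102.988·y = 8818.709654
det = -72.696·102.988 − 163.904·99.522 = -23798.869536
x = (2992.794787·102.988 − 163.904·8818.709654) / -23798.869536 = 47.783775
y = (-72.696·8818.709654 − 2992.794787·99.522) / -23798.869536 = 39.452876

x=47.784 y=39.453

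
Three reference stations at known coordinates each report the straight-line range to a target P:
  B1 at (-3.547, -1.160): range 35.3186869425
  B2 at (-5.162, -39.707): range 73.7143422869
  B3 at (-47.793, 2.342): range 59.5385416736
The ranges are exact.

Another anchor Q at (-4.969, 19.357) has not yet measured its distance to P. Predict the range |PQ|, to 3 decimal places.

eq1: (x + 3.547)² + (y + 1.160)² = 35.3186869425²
eq2: (x + 5.162)² + (y + 39.707)² = 73.7143422869²
eq3: (x + 47.793)² + (y − 2.342)² = 59.5385416736²
eq2−eq1, eq2−eq3 (x²,y² cancel):
  3.230·x + 77.094·y = 2597.029327
  -85.262·x + 84.098·y = 2575.330034
det = 3.230·84.098 − 77.094·-85.262 = 6844.825168
x = (2597.029327·84.098 − 77.094·2575.330034) / 6844.825168 = 2.901824
y = (3.230·2575.330034 − 2597.029327·-85.262) / 6844.825168 = 33.564952
|P − Q| = √((2.901824 − -4.969)² + (33.564952 − 19.357)²) = 16.242407

16.242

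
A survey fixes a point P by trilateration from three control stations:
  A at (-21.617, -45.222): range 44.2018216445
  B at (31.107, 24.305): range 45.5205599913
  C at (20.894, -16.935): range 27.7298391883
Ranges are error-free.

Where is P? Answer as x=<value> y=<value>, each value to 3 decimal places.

eq1: (x + 21.617)² + (y + 45.222)² = 44.2018216445²
eq2: (x − 31.107)² + (y − 24.305)² = 45.5205599913²
eq3: (x − 20.894)² + (y + 16.935)² = 27.7298391883²
eq3−eq1, eq3−eq2 (x²,y² cancel):
  -85.022·x − 56.574·y = 604.113457
  20.426·x + 82.480·y = -468.152388
det = -85.022·82.480 − -56.574·20.426 = -5857.034036
x = (604.113457·82.480 − -56.574·-468.152388) / -5857.034036 = -3.985298
y = (-85.022·-468.152388 − 604.113457·20.426) / -5857.034036 = -4.689000

x=-3.985 y=-4.689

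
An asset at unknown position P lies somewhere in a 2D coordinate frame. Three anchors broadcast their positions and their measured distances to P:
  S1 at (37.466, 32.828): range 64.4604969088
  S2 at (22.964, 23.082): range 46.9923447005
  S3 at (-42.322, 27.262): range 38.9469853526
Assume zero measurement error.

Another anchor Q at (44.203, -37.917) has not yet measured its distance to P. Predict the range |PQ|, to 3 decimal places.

eq1: (x − 37.466)² + (y − 32.828)² = 64.4604969088²
eq2: (x − 22.964)² + (y − 23.082)² = 46.9923447005²
eq3: (x + 42.322)² + (y − 27.262)² = 38.9469853526²
eq1−eq3, eq1−eq2 (x²,y² cancel):
  -159.576·x − 11.132·y = 2691.277582
  -29.004·x − 19.492·y = 525.620481
det = -159.576·-19.492 − -11.132·-29.004 = 2787.582864
x = (2691.277582·-19.492 − -11.132·525.620481) / 2787.582864 = -16.719566
y = (-159.576·525.620481 − 2691.277582·-29.004) / 2787.582864 = -2.087328
|P − Q| = √((-16.719566 − 44.203)² + (-2.087328 − -37.917)²) = 70.677609

70.678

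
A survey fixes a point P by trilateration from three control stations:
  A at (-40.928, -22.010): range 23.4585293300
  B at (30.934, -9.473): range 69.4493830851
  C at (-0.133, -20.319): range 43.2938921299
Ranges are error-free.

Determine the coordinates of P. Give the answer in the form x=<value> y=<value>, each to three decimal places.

eq1: (x + 40.928)² + (y + 22.010)² = 23.4585293300²
eq2: (x − 30.934)² + (y + 9.473)² = 69.4493830851²
eq3: (x + 0.133)² + (y + 20.319)² = 43.2938921299²
eq3−eq2, eq3−eq1 (x²,y² cancel):
  62.134·x + 21.692·y = -2315.085080
  -81.590·x − 3.382·y = 3070.720331
det = 62.134·-3.382 − 21.692·-81.590 = 1559.713092
x = (-2315.085080·-3.382 − 21.692·3070.720331) / 1559.713092 = -37.686705
y = (62.134·3070.720331 − -2315.085080·-81.590) / 1559.713092 = 1.223523

x=-37.687 y=1.224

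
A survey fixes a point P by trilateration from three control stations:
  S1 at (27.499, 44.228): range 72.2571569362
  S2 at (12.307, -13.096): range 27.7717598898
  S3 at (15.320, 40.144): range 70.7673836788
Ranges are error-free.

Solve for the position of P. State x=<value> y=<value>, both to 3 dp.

x=36.037 y=-27.523

eq1: (x − 27.499)² + (y − 44.228)² = 72.2571569362²
eq2: (x − 12.307)² + (y + 13.096)² = 27.7717598898²
eq3: (x − 15.320)² + (y − 40.144)² = 70.7673836788²
eq3−eq1, eq3−eq2 (x²,y² cancel):
  24.358·x + 8.168·y = 652.993713
  -6.026·x − 106.480·y = 2713.476274
det = 24.358·-106.480 − 8.168·-6.026 = -2544.419472
x = (652.993713·-106.480 − 8.168·2713.476274) / -2544.419472 = 36.037472
y = (24.358·2713.476274 − 652.993713·-6.026) / -2544.419472 = -27.522897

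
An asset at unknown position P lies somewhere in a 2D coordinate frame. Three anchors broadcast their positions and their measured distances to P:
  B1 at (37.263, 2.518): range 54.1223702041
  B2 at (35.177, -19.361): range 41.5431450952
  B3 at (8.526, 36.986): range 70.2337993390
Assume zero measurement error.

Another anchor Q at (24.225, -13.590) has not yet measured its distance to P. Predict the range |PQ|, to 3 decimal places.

34.046

eq1: (x − 37.263)² + (y − 2.518)² = 54.1223702041²
eq2: (x − 35.177)² + (y + 19.361)² = 41.5431450952²
eq3: (x − 8.526)² + (y − 36.986)² = 70.2337993390²
eq3−eq2, eq3−eq1 (x²,y² cancel):
  53.302·x − 112.694·y = 3378.566443
  57.474·x − 68.936·y = 1957.770234
det = 53.302·-68.936 − -112.694·57.474 = 2802.548284
x = (3378.566443·-68.936 − -112.694·1957.770234) / 2802.548284 = -4.380263
y = (53.302·1957.770234 − 3378.566443·57.474) / 2802.548284 = -32.051779
|P − Q| = √((-4.380263 − 24.225)² + (-32.051779 − -13.590)²) = 34.045533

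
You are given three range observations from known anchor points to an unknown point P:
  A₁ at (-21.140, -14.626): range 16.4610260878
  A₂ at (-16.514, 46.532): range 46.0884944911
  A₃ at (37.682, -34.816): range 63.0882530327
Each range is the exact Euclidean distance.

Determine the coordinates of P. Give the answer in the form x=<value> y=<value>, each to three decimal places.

eq1: (x + 21.140)² + (y + 14.626)² = 16.4610260878²
eq2: (x + 16.514)² + (y − 46.532)² = 46.0884944911²
eq3: (x − 37.682)² + (y + 34.816)² = 63.0882530327²
eq1−eq3, eq1−eq2 (x²,y² cancel):
  117.644·x − 40.380·y = -1737.894787
  9.252·x + 122.316·y = -76.064201
det = 117.644·122.316 − -40.380·9.252 = 14763.339264
x = (-1737.894787·122.316 − -40.380·-76.064201) / 14763.339264 = -14.606710
y = (117.644·-76.064201 − -1737.894787·9.252) / 14763.339264 = 0.482987

x=-14.607 y=0.483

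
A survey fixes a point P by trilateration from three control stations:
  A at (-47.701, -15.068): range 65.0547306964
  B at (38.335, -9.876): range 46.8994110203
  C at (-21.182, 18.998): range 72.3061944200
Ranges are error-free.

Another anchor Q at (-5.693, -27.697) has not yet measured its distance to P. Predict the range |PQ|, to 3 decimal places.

eq1: (x + 47.701)² + (y + 15.068)² = 65.0547306964²
eq2: (x − 38.335)² + (y + 9.876)² = 46.8994110203²
eq3: (x + 21.182)² + (y − 18.998)² = 72.3061944200²
eq2−eq3, eq2−eq1 (x²,y² cancel):
  -119.034·x + 57.748·y = -3786.137470
  -172.072·x − 10.384·y = -1097.240808
det = -119.034·-10.384 − 57.748·-172.072 = 11172.862912
x = (-3786.137470·-10.384 − 57.748·-1097.240808) / 11172.862912 = 9.190009
y = (-119.034·-1097.240808 − -3786.137470·-172.072) / 11172.862912 = -46.620037
|P − Q| = √((9.190009 − -5.693)² + (-46.620037 − -27.697)²) = 24.074578

24.075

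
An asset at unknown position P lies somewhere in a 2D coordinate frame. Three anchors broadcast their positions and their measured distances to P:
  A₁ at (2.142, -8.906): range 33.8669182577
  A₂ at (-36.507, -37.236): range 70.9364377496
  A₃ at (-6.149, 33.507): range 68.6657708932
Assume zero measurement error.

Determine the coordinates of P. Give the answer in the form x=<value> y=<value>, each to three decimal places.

eq1: (x − 2.142)² + (y + 8.906)² = 33.8669182577²
eq2: (x + 36.507)² + (y + 37.236)² = 70.9364377496²
eq3: (x + 6.149)² + (y − 33.507)² = 68.6657708932²
eq1−eq2, eq1−eq3 (x²,y² cancel):
  -77.298·x − 56.660·y = -1249.634303
  -16.582·x + 84.826·y = -2491.395690
det = -77.298·84.826 − -56.660·-16.582 = -7496.416268
x = (-1249.634303·84.826 − -56.660·-2491.395690) / -7496.416268 = 32.970949
y = (-77.298·-2491.395690 − -1249.634303·-16.582) / -7496.416268 = -22.925417

x=32.971 y=-22.925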